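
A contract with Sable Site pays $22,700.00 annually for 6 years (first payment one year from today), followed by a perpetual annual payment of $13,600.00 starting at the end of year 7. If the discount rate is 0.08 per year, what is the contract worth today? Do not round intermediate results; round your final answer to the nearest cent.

PV of 6-year annuity: $22,700.00 × [1 − (1+0.08)^−6] / 0.08 = 104939.36837
Perpetuity value at year 6: $13,600.00 / 0.08 = 170000.00000
PV of perpetuity: 170000.00000 / (1+0.08)^6 = 107128.83657
Total PV = 104939.36837 + 107128.83657 = 212068.20494

$212068.20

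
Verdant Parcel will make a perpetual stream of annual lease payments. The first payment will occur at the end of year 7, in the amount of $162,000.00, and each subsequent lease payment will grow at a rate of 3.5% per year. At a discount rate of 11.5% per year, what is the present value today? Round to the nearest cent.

Value at end of year 6: C₁ / (r − g) = $162,000.00 / (0.115 − 0.035) = $2,025,000.0000
Discount to today: PV = $2,025,000.0000 / (1 + 0.115)^6 = $2,025,000.0000 / 1.921539 = $1,053,842.78

$1053842.78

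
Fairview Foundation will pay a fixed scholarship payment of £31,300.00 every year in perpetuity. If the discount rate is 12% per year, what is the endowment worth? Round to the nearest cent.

Level perpetuity: PV = C / r = £31,300.00 / 0.12 = £260,833.33

£260833.33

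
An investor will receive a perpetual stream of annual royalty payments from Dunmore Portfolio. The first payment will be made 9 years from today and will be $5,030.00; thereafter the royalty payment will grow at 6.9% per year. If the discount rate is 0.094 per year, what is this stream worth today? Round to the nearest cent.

$98059.44

Value at end of year 8: C₁ / (r − g) = $5,030.00 / (0.094 − 0.069) = $201,200.0000
Discount to today: PV = $201,200.0000 / (1 + 0.094)^8 = $201,200.0000 / 2.051817 = $98,059.44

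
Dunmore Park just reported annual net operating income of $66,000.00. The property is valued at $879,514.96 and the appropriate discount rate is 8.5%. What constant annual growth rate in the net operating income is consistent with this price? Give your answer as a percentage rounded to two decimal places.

0.93%

P = D₀(1+g)/(r−g) ⇒ P(r−g) = D₀(1+g) ⇒ g(P+D₀) = P·r − D₀
g = (P·r − D₀)/(P + D₀) = ($879,514.96×0.085 − $66,000.00) / ($879,514.96 + $66,000.00) = 0.009263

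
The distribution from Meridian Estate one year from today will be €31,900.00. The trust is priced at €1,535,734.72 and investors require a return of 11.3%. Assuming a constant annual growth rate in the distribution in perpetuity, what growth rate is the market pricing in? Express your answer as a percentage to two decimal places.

P = D₁/(r−g) ⇒ g = r − D₁/P = 0.113 − €31,900.00/€1,535,734.72 = 0.092228

9.22%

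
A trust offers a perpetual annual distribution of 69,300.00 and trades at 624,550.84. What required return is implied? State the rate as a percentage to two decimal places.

P = C/r ⇒ r = C/P = 69,300.00/624,550.84 = 0.110960

11.10%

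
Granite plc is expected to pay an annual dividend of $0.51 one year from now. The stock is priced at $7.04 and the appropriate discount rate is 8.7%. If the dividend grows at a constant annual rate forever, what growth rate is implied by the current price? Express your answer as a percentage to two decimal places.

P = D₁/(r−g) ⇒ g = r − D₁/P = 0.087 − $0.51/$7.04 = 0.014557

1.46%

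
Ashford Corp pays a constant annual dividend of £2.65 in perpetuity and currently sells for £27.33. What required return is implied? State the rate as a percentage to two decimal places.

P = C/r ⇒ r = C/P = £2.65/£27.33 = 0.096963

9.70%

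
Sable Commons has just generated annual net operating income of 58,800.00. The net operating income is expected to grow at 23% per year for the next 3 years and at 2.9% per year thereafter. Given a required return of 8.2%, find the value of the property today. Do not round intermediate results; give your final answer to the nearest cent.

D_1 = 72324.00000
D_2 = 88958.52000
D_3 = 109418.97960
Terminal value at year 3: TV = D_3×(1+g_2)/(r−g_2) = 112592.13001/0.053 = 2124379.81148
P_0 = D_1/(1+r)^1 + D_2/(1+r)^2 + D_3/(1+r)^3 + TV/(1+r)^3
    = 66842.88355 + 75985.90274 + 86379.53824 + 1677066.88386 = 1906275.20838

1906275.21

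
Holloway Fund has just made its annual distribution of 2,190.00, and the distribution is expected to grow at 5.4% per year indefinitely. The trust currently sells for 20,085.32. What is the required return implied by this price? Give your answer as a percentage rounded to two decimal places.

16.89%

D₁ = 2,190.00 × 1.054 = 2,308.2600
P = D₁/(r − g) ⇒ r = D₁/P + g = 2,308.2600/20,085.32 + 0.054 = 0.114923 + 0.054 = 0.168923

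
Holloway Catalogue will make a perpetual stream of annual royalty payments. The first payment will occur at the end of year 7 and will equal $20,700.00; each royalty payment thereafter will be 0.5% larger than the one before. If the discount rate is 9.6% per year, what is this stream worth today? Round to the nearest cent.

$131239.82

Value at end of year 6: C₁ / (r − g) = $20,700.00 / (0.096 − 0.005) = $227,472.5275
Discount to today: PV = $227,472.5275 / (1 + 0.096)^6 = $227,472.5275 / 1.733258 = $131,239.82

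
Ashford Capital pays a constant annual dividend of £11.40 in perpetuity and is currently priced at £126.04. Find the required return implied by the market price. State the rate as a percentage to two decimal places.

P = C/r ⇒ r = C/P = £11.40/£126.04 = 0.090447

9.04%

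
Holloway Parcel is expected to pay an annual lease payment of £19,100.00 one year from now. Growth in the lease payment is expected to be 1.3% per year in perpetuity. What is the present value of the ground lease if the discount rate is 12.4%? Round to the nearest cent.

£172072.07

Growing perpetuity: P = D₁ / (r − g) = £19,100.0000 / (0.124 − 0.013) = £172,072.07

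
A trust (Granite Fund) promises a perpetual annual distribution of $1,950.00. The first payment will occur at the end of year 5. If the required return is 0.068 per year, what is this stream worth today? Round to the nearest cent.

Value at end of year 4: C / r = $1,950.00 / 0.068 = $28,676.4706
Discount to today: PV = $28,676.4706 / (1 + 0.068)^4 = $28,676.4706 / 1.301023 = $22,041.48

$22041.48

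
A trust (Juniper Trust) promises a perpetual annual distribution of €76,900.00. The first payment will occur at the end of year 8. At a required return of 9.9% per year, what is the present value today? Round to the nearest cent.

Value at end of year 7: C / r = €76,900.00 / 0.099 = €776,767.6768
Discount to today: PV = €776,767.6768 / (1 + 0.099)^7 = €776,767.6768 / 1.936350 = €401,150.46

€401150.46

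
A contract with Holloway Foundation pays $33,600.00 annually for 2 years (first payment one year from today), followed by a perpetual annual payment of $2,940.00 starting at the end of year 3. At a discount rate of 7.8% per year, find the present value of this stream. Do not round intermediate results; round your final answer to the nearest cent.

$92517.50

PV of 2-year annuity: $33,600.00 × [1 − (1+0.078)^−2] / 0.078 = 60082.40368
Perpetuity value at year 2: $2,940.00 / 0.078 = 37692.30769
PV of perpetuity: 37692.30769 / (1+0.078)^2 = 32435.09737
Total PV = 60082.40368 + 32435.09737 = 92517.50105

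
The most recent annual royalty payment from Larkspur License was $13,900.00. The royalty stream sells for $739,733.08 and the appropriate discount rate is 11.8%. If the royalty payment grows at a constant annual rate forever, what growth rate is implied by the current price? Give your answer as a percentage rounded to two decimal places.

P = D₀(1+g)/(r−g) ⇒ P(r−g) = D₀(1+g) ⇒ g(P+D₀) = P·r − D₀
g = (P·r − D₀)/(P + D₀) = ($739,733.08×0.118 − $13,900.00) / ($739,733.08 + $13,900.00) = 0.097380

9.74%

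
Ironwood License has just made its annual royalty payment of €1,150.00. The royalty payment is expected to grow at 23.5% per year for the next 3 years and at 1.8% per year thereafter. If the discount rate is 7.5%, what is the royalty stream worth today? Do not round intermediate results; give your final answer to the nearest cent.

D_1 = 1420.25000
D_2 = 1754.00875
D_3 = 2166.20081
Terminal value at year 3: TV = D_3×(1+g_2)/(r−g_2) = 2205.19242/0.057 = 38687.58633
P_0 = D_1/(1+r)^1 + D_2/(1+r)^2 + D_3/(1+r)^3 + TV/(1+r)^3
    = 1321.16279 + 1517.80097 + 1743.70623 + 31141.98152 = 35724.65152

€35724.65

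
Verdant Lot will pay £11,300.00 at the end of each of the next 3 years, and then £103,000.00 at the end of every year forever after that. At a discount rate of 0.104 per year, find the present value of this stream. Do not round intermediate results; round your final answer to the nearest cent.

PV of 3-year annuity: £11,300.00 × [1 − (1+0.104)^−3] / 0.104 = 27904.71018
Perpetuity value at year 3: £103,000.00 / 0.104 = 990384.61538
PV of perpetuity: 990384.61538 / (1+0.104)^3 = 736031.94735
Total PV = 27904.71018 + 736031.94735 = 763936.65753

£763936.66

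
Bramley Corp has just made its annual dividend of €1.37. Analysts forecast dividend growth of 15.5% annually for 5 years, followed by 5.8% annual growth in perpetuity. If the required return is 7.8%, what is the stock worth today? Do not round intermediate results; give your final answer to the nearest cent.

D_1 = 1.58235
D_2 = 1.82761
D_3 = 2.11089
D_4 = 2.43808
D_5 = 2.81599
Terminal value at year 5: TV = D_5×(1+g_2)/(r−g_2) = 2.97931/0.02 = 148.96566
P_0 = D_1/(1+r)^1 + D_2/(1+r)^2 + D_3/(1+r)^3 + D_4/(1+r)^4 + D_5/(1+r)^5 + TV/(1+r)^5
    = 1.46786 + 1.57270 + 1.68504 + 1.80540 + 1.93436 + 102.32750 = 110.79286

€110.79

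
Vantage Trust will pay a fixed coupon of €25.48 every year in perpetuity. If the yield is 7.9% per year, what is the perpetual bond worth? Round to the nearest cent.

Level perpetuity: PV = C / r = €25.48 / 0.079 = €322.53

€322.53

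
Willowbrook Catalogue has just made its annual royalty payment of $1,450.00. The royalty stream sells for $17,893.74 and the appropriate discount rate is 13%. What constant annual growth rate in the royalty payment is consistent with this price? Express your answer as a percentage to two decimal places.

P = D₀(1+g)/(r−g) ⇒ P(r−g) = D₀(1+g) ⇒ g(P+D₀) = P·r − D₀
g = (P·r − D₀)/(P + D₀) = ($17,893.74×0.13 − $1,450.00) / ($17,893.74 + $1,450.00) = 0.045296

4.53%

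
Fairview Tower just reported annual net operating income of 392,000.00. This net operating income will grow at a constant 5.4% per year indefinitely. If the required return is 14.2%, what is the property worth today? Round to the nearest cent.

D₁ = D₀ × (1 + g) = 392,000.00 × 1.054 = 413,168.0000
Growing perpetuity: P = D₁ / (r − g) = 413,168.0000 / (0.142 − 0.054) = 4,695,090.91

4695090.91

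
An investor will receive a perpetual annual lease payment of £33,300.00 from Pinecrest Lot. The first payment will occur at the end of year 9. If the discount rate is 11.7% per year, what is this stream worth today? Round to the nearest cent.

Value at end of year 8: C / r = £33,300.00 / 0.117 = £284,615.3846
Discount to today: PV = £284,615.3846 / (1 + 0.117)^8 = £284,615.3846 / 2.423402 = £117,444.58

£117444.58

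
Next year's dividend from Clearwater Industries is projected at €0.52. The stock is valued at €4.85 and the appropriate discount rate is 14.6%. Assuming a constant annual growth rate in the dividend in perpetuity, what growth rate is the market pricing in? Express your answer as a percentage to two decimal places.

3.88%

P = D₁/(r−g) ⇒ g = r − D₁/P = 0.146 − €0.52/€4.85 = 0.038784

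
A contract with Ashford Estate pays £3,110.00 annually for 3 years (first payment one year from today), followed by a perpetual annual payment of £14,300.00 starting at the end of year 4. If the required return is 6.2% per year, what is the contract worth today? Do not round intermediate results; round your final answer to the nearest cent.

£200844.49

PV of 3-year annuity: £3,110.00 × [1 − (1+0.062)^−3] / 0.062 = 8282.40157
Perpetuity value at year 3: £14,300.00 / 0.062 = 230645.16129
PV of perpetuity: 230645.16129 / (1+0.062)^3 = 192562.09300
Total PV = 8282.40157 + 192562.09300 = 200844.49456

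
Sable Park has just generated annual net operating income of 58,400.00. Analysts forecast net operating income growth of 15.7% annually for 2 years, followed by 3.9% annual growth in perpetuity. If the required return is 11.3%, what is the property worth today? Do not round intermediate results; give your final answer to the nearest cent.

1009897.68

D_1 = 67568.80000
D_2 = 78177.10160
Terminal value at year 2: TV = D_2×(1+g_2)/(r−g_2) = 81226.00856/0.074 = 1097648.76436
P_0 = D_1/(1+r)^1 + D_2/(1+r)^2 + TV/(1+r)^2
    = 60708.71518 + 63108.70033 + 886080.26545 = 1009897.68097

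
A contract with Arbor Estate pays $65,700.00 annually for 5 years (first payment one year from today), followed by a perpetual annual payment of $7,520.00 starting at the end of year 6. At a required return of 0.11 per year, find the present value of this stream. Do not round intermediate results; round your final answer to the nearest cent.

$283390.92

PV of 5-year annuity: $65,700.00 × [1 − (1+0.11)^−5] / 0.11 = 242820.43406
Perpetuity value at year 5: $7,520.00 / 0.11 = 68363.63636
PV of perpetuity: 68363.63636 / (1+0.11)^5 = 40570.49079
Total PV = 242820.43406 + 40570.49079 = 283390.92485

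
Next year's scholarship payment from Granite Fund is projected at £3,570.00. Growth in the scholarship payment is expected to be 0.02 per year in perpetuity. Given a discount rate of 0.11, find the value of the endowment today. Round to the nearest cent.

£39666.67

Growing perpetuity: P = D₁ / (r − g) = £3,570.0000 / (0.11 − 0.02) = £39,666.67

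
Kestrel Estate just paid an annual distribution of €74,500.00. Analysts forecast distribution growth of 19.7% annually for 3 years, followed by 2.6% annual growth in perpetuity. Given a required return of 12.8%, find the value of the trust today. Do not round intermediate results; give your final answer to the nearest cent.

D_1 = 89176.50000
D_2 = 106744.27050
D_3 = 127772.89179
Terminal value at year 3: TV = D_3×(1+g_2)/(r−g_2) = 131094.98698/0.102 = 1285244.97034
P_0 = D_1/(1+r)^1 + D_2/(1+r)^2 + D_3/(1+r)^3 + TV/(1+r)^3
    = 79057.18085 + 83893.12542 + 89024.88576 + 895485.61555 = 1147460.80758

€1147460.81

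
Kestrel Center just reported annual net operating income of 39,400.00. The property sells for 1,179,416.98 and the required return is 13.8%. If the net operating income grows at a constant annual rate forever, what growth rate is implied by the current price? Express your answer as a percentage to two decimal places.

10.12%

P = D₀(1+g)/(r−g) ⇒ P(r−g) = D₀(1+g) ⇒ g(P+D₀) = P·r − D₀
g = (P·r − D₀)/(P + D₀) = (1,179,416.98×0.138 − 39,400.00) / (1,179,416.98 + 39,400.00) = 0.101213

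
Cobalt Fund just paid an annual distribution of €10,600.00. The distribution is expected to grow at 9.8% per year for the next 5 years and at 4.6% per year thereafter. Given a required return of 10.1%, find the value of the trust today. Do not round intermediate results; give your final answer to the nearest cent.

D_1 = 11638.80000
D_2 = 12779.40240
D_3 = 14031.78384
D_4 = 15406.89865
D_5 = 16916.77472
Terminal value at year 5: TV = D_5×(1+g_2)/(r−g_2) = 17694.94636/0.055 = 321726.29738
P_0 = D_1/(1+r)^1 + D_2/(1+r)^2 + D_3/(1+r)^3 + D_4/(1+r)^4 + D_5/(1+r)^5 + TV/(1+r)^5
    = 10571.11717 + 10542.31303 + 10513.58738 + 10484.94001 + 10456.37069 + 198861.15890 = 251429.48717

€251429.49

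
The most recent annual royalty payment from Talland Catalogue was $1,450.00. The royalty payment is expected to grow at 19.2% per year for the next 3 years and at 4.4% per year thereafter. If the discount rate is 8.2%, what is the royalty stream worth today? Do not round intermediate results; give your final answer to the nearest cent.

D_1 = 1728.40000
D_2 = 2060.25280
D_3 = 2455.82134
Terminal value at year 3: TV = D_3×(1+g_2)/(r−g_2) = 2563.87748/0.038 = 67470.45991
P_0 = D_1/(1+r)^1 + D_2/(1+r)^2 + D_3/(1+r)^3 + TV/(1+r)^3
    = 1597.41220 + 1759.81085 + 1938.71953 + 53263.76825 = 58559.71083

$58559.71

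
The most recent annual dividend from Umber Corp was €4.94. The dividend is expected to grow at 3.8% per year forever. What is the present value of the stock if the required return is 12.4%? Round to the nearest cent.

€59.62

D₁ = D₀ × (1 + g) = €4.94 × 1.038 = €5.1277
Growing perpetuity: P = D₁ / (r − g) = €5.1277 / (0.124 − 0.038) = €59.62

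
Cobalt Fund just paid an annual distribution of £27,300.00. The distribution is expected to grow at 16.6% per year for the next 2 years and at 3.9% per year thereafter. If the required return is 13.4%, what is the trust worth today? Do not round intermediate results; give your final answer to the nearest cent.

D_1 = 31831.80000
D_2 = 37115.87880
Terminal value at year 2: TV = D_2×(1+g_2)/(r−g_2) = 38563.39807/0.095 = 405930.50603
P_0 = D_1/(1+r)^1 + D_2/(1+r)^2 + TV/(1+r)^2
    = 28070.37037 + 28862.47959 + 315664.38201 = 372597.23197

£372597.23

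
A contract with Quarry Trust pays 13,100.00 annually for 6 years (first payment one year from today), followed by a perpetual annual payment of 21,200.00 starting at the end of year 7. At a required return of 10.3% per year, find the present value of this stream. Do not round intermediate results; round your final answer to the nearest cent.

170855.63

PV of 6-year annuity: 13,100.00 × [1 − (1+0.103)^−6] / 0.103 = 56555.80120
Perpetuity value at year 6: 21,200.00 / 0.103 = 205825.24272
PV of perpetuity: 205825.24272 / (1+0.103)^6 = 114299.82398
Total PV = 56555.80120 + 114299.82398 = 170855.62518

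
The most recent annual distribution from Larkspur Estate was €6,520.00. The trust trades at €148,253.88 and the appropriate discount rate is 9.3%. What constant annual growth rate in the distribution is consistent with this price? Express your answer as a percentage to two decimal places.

P = D₀(1+g)/(r−g) ⇒ P(r−g) = D₀(1+g) ⇒ g(P+D₀) = P·r − D₀
g = (P·r − D₀)/(P + D₀) = (€148,253.88×0.093 − €6,520.00) / (€148,253.88 + €6,520.00) = 0.046956

4.70%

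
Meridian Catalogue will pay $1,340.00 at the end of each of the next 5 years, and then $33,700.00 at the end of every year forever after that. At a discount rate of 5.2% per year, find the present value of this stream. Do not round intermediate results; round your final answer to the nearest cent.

PV of 5-year annuity: $1,340.00 × [1 − (1+0.052)^−5] / 0.052 = 5769.56418
Perpetuity value at year 5: $33,700.00 / 0.052 = 648076.92308
PV of perpetuity: 648076.92308 / (1+0.052)^5 = 502976.68955
Total PV = 5769.56418 + 502976.68955 = 508746.25373

$508746.25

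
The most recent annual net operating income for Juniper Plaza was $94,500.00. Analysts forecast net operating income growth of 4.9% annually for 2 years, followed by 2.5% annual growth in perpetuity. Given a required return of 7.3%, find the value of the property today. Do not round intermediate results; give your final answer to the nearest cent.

D_1 = 99130.50000
D_2 = 103987.89450
Terminal value at year 2: TV = D_2×(1+g_2)/(r−g_2) = 106587.59186/0.048 = 2220574.83047
P_0 = D_1/(1+r)^1 + D_2/(1+r)^2 + TV/(1+r)^2
    = 92386.30009 + 90319.87772 + 1928705.72223 = 2111411.90005

$2111411.90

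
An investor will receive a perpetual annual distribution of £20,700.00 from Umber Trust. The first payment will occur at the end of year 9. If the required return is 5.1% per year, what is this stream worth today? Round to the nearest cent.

£272633.01

Value at end of year 8: C / r = £20,700.00 / 0.051 = £405,882.3529
Discount to today: PV = £405,882.3529 / (1 + 0.051)^8 = £405,882.3529 / 1.488750 = £272,633.01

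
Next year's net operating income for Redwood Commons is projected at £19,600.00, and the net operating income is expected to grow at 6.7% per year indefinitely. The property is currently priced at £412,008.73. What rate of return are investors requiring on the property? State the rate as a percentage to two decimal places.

11.46%

P = D₁/(r − g) ⇒ r = D₁/P + g = £19,600.0000/£412,008.73 + 0.067 = 0.047572 + 0.067 = 0.114572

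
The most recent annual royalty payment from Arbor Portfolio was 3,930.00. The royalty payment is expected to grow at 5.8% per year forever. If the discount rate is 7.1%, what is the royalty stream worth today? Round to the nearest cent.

319841.54

D₁ = D₀ × (1 + g) = 3,930.00 × 1.058 = 4,157.9400
Growing perpetuity: P = D₁ / (r − g) = 4,157.9400 / (0.071 − 0.058) = 319,841.54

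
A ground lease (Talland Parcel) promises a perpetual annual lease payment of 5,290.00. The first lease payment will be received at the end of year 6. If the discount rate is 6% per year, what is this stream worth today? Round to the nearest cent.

65883.26

Value at end of year 5: C / r = 5,290.00 / 0.06 = 88,166.6667
Discount to today: PV = 88,166.6667 / (1 + 0.06)^5 = 88,166.6667 / 1.338226 = 65,883.26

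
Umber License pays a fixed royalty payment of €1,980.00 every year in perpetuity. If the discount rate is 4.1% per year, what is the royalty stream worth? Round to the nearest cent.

Level perpetuity: PV = C / r = €1,980.00 / 0.041 = €48,292.68

€48292.68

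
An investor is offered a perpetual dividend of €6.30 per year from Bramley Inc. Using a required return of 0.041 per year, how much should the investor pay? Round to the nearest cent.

€153.66

Level perpetuity: PV = C / r = €6.30 / 0.041 = €153.66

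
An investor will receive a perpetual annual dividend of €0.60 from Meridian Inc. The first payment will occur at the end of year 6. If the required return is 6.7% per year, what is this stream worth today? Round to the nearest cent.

Value at end of year 5: C / r = €0.60 / 0.067 = €8.9552
Discount to today: PV = €8.9552 / (1 + 0.067)^5 = €8.9552 / 1.383000 = €6.48

€6.48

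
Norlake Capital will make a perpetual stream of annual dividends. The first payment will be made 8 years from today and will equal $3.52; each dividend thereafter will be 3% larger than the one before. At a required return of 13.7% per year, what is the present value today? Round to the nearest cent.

$13.39

Value at end of year 7: C₁ / (r − g) = $3.52 / (0.137 − 0.03) = $32.8972
Discount to today: PV = $32.8972 / (1 + 0.137)^7 = $32.8972 / 2.456537 = $13.39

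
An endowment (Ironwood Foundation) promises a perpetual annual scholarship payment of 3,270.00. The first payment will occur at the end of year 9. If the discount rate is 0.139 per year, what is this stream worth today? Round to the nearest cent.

Value at end of year 8: C / r = 3,270.00 / 0.139 = 23,525.1799
Discount to today: PV = 23,525.1799 / (1 + 0.139)^8 = 23,525.1799 / 2.832630 = 8,305.07

8305.07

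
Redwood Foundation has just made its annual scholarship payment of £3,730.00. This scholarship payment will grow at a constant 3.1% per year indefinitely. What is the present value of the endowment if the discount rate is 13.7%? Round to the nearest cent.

£36279.53

D₁ = D₀ × (1 + g) = £3,730.00 × 1.031 = £3,845.6300
Growing perpetuity: P = D₁ / (r − g) = £3,845.6300 / (0.137 − 0.031) = £36,279.53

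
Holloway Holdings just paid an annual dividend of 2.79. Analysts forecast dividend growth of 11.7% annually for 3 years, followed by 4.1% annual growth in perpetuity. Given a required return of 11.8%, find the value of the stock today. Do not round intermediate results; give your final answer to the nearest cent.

45.97

D_1 = 3.11643
D_2 = 3.48105
D_3 = 3.88834
Terminal value at year 3: TV = D_3×(1+g_2)/(r−g_2) = 4.04776/0.077 = 52.56828
P_0 = D_1/(1+r)^1 + D_2/(1+r)^2 + D_3/(1+r)^3 + TV/(1+r)^3
    = 2.78750 + 2.78501 + 2.78252 + 37.61823 = 45.97326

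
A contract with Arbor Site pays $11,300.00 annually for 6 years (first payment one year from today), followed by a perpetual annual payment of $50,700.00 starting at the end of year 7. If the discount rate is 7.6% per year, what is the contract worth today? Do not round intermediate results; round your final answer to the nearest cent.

PV of 6-year annuity: $11,300.00 × [1 − (1+0.076)^−6] / 0.076 = 52878.53814
Perpetuity value at year 6: $50,700.00 / 0.076 = 667105.26316
PV of perpetuity: 667105.26316 / (1+0.076)^6 = 429853.76904
Total PV = 52878.53814 + 429853.76904 = 482732.30718

$482732.31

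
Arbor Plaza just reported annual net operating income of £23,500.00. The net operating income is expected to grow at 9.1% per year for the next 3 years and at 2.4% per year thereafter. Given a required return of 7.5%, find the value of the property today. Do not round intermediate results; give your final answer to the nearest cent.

£565846.12

D_1 = 25638.50000
D_2 = 27971.60350
D_3 = 30517.01942
Terminal value at year 3: TV = D_3×(1+g_2)/(r−g_2) = 31249.42788/0.051 = 612733.88009
P_0 = D_1/(1+r)^1 + D_2/(1+r)^2 + D_3/(1+r)^3 + TV/(1+r)^3
    = 23849.76744 + 24204.74072 + 24564.99733 + 493226.61307 = 565846.11857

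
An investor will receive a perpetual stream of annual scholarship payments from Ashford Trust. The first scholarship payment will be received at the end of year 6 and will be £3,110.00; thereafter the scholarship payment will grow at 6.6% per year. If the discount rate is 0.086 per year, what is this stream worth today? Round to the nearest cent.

£102939.31

Value at end of year 5: C₁ / (r − g) = £3,110.00 / (0.086 − 0.066) = £155,500.0000
Discount to today: PV = £155,500.0000 / (1 + 0.086)^5 = £155,500.0000 / 1.510599 = £102,939.31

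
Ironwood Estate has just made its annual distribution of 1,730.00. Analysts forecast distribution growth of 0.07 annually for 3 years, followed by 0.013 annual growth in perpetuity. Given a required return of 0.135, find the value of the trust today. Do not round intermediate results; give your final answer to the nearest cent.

16653.29

D_1 = 1851.10000
D_2 = 1980.67700
D_3 = 2119.32439
Terminal value at year 3: TV = D_3×(1+g_2)/(r−g_2) = 2146.87561/0.122 = 17597.34104
P_0 = D_1/(1+r)^1 + D_2/(1+r)^2 + D_3/(1+r)^3 + TV/(1+r)^3
    = 1630.92511 + 1537.52411 + 1449.47207 + 12035.37056 = 16653.29185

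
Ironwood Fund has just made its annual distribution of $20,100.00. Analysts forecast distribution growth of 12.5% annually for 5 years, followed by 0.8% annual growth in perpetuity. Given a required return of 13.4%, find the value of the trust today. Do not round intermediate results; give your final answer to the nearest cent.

D_1 = 22612.50000
D_2 = 25439.06250
D_3 = 28618.94531
D_4 = 32196.31348
D_5 = 36220.85266
Terminal value at year 5: TV = D_5×(1+g_2)/(r−g_2) = 36510.61948/0.126 = 289766.82129
P_0 = D_1/(1+r)^1 + D_2/(1+r)^2 + D_3/(1+r)^3 + D_4/(1+r)^4 + D_5/(1+r)^5 + TV/(1+r)^5
    = 19940.47619 + 19782.21844 + 19625.21671 + 19469.46102 + 19314.94149 + 154519.53191 = 252651.84577

$252651.85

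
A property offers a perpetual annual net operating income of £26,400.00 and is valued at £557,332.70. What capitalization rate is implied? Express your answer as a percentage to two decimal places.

P = C/r ⇒ r = C/P = £26,400.00/£557,332.70 = 0.047368

4.74%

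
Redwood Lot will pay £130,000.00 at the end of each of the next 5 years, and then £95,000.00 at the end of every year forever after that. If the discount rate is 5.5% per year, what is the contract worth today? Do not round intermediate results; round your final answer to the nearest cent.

PV of 5-year annuity: £130,000.00 × [1 − (1+0.055)^−5] / 0.055 = 555136.98183
Perpetuity value at year 5: £95,000.00 / 0.055 = 1727272.72727
PV of perpetuity: 1727272.72727 / (1+0.055)^5 = 1321595.70209
Total PV = 555136.98183 + 1321595.70209 = 1876732.68392

£1876732.68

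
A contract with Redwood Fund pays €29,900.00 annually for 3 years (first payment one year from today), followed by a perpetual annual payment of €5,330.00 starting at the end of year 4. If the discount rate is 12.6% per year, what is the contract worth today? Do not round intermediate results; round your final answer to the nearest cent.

€100711.42

PV of 3-year annuity: €29,900.00 × [1 − (1+0.126)^−3] / 0.126 = 71080.74770
Perpetuity value at year 3: €5,330.00 / 0.126 = 42301.58730
PV of perpetuity: 42301.58730 / (1+0.126)^3 = 29630.67141
Total PV = 71080.74770 + 29630.67141 = 100711.41911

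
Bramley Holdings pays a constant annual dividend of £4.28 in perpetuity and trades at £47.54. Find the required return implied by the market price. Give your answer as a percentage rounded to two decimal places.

P = C/r ⇒ r = C/P = £4.28/£47.54 = 0.090029

9.00%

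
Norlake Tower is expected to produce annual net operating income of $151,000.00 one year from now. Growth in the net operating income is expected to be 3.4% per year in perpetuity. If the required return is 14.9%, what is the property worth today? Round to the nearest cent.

Growing perpetuity: P = D₁ / (r − g) = $151,000.0000 / (0.149 − 0.034) = $1,313,043.48

$1313043.48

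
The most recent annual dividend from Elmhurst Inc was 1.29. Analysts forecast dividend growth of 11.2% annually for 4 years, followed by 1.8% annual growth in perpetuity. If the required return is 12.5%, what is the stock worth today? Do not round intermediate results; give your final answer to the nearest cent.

D_1 = 1.43448
D_2 = 1.59514
D_3 = 1.77380
D_4 = 1.97246
Terminal value at year 4: TV = D_4×(1+g_2)/(r−g_2) = 2.00797/0.107 = 18.76605
P_0 = D_1/(1+r)^1 + D_2/(1+r)^2 + D_3/(1+r)^3 + D_4/(1+r)^4 + TV/(1+r)^4
    = 1.27509 + 1.26036 + 1.24579 + 1.23140 + 11.71555 = 16.72820

16.73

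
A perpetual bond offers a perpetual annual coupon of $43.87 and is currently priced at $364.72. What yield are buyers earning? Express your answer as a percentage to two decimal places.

12.03%

P = C/r ⇒ r = C/P = $43.87/$364.72 = 0.120284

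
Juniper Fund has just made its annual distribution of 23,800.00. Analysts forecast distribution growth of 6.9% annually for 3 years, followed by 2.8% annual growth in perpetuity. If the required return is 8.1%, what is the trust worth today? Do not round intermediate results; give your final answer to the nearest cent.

516253.28

D_1 = 25442.20000
D_2 = 27197.71180
D_3 = 29074.35391
Terminal value at year 3: TV = D_3×(1+g_2)/(r−g_2) = 29888.43582/0.053 = 563932.75139
P_0 = D_1/(1+r)^1 + D_2/(1+r)^2 + D_3/(1+r)^3 + TV/(1+r)^3
    = 23535.80019 + 23274.53321 + 23016.16651 + 446426.77687 = 516253.27678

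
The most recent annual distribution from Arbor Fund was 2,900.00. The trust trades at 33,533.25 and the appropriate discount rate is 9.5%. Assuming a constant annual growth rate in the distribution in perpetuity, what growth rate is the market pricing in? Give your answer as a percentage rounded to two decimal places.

0.78%

P = D₀(1+g)/(r−g) ⇒ P(r−g) = D₀(1+g) ⇒ g(P+D₀) = P·r − D₀
g = (P·r − D₀)/(P + D₀) = (33,533.25×0.095 − 2,900.00) / (33,533.25 + 2,900.00) = 0.007841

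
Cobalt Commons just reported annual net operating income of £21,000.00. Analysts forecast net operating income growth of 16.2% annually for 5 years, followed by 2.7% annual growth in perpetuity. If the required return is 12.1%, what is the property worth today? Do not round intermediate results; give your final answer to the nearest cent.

D_1 = 24402.00000
D_2 = 28355.12400
D_3 = 32948.65409
D_4 = 38286.33605
D_5 = 44488.72249
Terminal value at year 5: TV = D_5×(1+g_2)/(r−g_2) = 45689.91800/0.094 = 486062.95742
P_0 = D_1/(1+r)^1 + D_2/(1+r)^2 + D_3/(1+r)^3 + D_4/(1+r)^4 + D_5/(1+r)^5 + TV/(1+r)^5
    = 21768.06423 + 22564.22001 + 23389.49478 + 24244.95356 + 25131.70030 + 274577.19370 = 391675.62658

£391675.63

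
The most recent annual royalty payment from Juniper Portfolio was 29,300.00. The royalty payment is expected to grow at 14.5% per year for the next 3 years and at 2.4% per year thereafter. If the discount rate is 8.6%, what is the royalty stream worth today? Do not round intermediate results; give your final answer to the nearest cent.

664957.89

D_1 = 33548.50000
D_2 = 38413.03250
D_3 = 43982.92221
Terminal value at year 3: TV = D_3×(1+g_2)/(r−g_2) = 45038.51235/0.062 = 726427.61848
P_0 = D_1/(1+r)^1 + D_2/(1+r)^2 + D_3/(1+r)^3 + TV/(1+r)^3
    = 30891.80479 + 32570.08884 + 34339.55039 + 567156.44516 = 664957.88918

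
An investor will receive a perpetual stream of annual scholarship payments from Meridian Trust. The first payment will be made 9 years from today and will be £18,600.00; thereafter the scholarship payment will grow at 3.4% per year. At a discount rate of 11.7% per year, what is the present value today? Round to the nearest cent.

£92471.83

Value at end of year 8: C₁ / (r − g) = £18,600.00 / (0.117 − 0.034) = £224,096.3855
Discount to today: PV = £224,096.3855 / (1 + 0.117)^8 = £224,096.3855 / 2.423402 = £92,471.83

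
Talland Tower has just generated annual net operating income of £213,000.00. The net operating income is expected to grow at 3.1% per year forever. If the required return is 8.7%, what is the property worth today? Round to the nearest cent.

£3921482.14

D₁ = D₀ × (1 + g) = £213,000.00 × 1.031 = £219,603.0000
Growing perpetuity: P = D₁ / (r − g) = £219,603.0000 / (0.087 − 0.031) = £3,921,482.14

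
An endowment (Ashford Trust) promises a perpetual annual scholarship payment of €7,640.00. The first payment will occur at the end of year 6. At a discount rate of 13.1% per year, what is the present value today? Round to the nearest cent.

€31514.40

Value at end of year 5: C / r = €7,640.00 / 0.131 = €58,320.6107
Discount to today: PV = €58,320.6107 / (1 + 0.131)^5 = €58,320.6107 / 1.850602 = €31,514.40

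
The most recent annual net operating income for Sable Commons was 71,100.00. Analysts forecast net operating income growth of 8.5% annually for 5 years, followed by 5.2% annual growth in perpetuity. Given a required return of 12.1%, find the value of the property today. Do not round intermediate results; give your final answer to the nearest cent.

1243464.01

D_1 = 77143.50000
D_2 = 83700.69750
D_3 = 90815.25679
D_4 = 98534.55361
D_5 = 106909.99067
Terminal value at year 5: TV = D_5×(1+g_2)/(r−g_2) = 112469.31019/0.069 = 1629990.00270
P_0 = D_1/(1+r)^1 + D_2/(1+r)^2 + D_3/(1+r)^3 + D_4/(1+r)^4 + D_5/(1+r)^5 + TV/(1+r)^5
    = 68816.68153 + 66606.68998 + 64467.67050 + 62397.34388 + 60393.50411 + 920782.12064 = 1243464.01064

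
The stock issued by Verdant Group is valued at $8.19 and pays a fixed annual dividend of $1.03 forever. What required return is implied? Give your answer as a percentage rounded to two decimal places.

12.58%

P = C/r ⇒ r = C/P = $1.03/$8.19 = 0.125763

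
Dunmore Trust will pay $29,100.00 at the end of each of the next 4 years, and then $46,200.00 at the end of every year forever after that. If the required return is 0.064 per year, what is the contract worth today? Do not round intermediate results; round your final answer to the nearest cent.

PV of 4-year annuity: $29,100.00 × [1 − (1+0.064)^−4] / 0.064 = 99917.81435
Perpetuity value at year 4: $46,200.00 / 0.064 = 721875.00000
PV of perpetuity: 721875.00000 / (1+0.064)^4 = 563242.59372
Total PV = 99917.81435 + 563242.59372 = 663160.40806

$663160.41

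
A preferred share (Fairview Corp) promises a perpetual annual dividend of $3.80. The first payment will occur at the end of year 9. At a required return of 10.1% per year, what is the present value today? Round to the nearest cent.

$17.42

Value at end of year 8: C / r = $3.80 / 0.101 = $37.6238
Discount to today: PV = $37.6238 / (1 + 0.101)^8 = $37.6238 / 2.159228 = $17.42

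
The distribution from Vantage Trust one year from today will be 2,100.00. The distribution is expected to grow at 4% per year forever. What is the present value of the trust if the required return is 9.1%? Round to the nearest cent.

Growing perpetuity: P = D₁ / (r − g) = 2,100.0000 / (0.091 − 0.04) = 41,176.47

41176.47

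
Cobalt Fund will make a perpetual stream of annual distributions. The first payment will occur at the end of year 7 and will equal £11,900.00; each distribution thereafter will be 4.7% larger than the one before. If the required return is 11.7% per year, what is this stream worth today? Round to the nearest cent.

£87524.55

Value at end of year 6: C₁ / (r − g) = £11,900.00 / (0.117 − 0.047) = £170,000.0000
Discount to today: PV = £170,000.0000 / (1 + 0.117)^6 = £170,000.0000 / 1.942312 = £87,524.55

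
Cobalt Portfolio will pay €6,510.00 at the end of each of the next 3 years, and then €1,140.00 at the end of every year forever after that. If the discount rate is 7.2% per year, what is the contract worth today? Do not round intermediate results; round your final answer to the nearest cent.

€29874.57

PV of 3-year annuity: €6,510.00 × [1 − (1+0.072)^−3] / 0.072 = 17022.06191
Perpetuity value at year 3: €1,140.00 / 0.072 = 15833.33333
PV of perpetuity: 15833.33333 / (1+0.072)^3 = 12852.51143
Total PV = 17022.06191 + 12852.51143 = 29874.57334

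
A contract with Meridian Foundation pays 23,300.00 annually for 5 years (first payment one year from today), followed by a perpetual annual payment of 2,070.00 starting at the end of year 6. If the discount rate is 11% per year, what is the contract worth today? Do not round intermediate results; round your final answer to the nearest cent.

97282.08

PV of 5-year annuity: 23,300.00 × [1 − (1+0.11)^−5] / 0.11 = 86114.40051
Perpetuity value at year 5: 2,070.00 / 0.11 = 18818.18182
PV of perpetuity: 18818.18182 / (1+0.11)^5 = 11167.67499
Total PV = 86114.40051 + 11167.67499 = 97282.07550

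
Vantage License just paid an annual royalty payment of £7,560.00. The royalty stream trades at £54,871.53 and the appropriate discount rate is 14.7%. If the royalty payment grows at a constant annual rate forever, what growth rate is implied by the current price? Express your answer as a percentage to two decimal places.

P = D₀(1+g)/(r−g) ⇒ P(r−g) = D₀(1+g) ⇒ g(P+D₀) = P·r − D₀
g = (P·r − D₀)/(P + D₀) = (£54,871.53×0.147 − £7,560.00) / (£54,871.53 + £7,560.00) = 0.008107

0.81%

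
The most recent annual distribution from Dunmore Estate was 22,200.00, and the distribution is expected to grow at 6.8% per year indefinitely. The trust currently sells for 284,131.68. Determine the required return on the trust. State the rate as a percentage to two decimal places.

D₁ = 22,200.00 × 1.068 = 23,709.6000
P = D₁/(r − g) ⇒ r = D₁/P + g = 23,709.6000/284,131.68 + 0.068 = 0.083446 + 0.068 = 0.151446

15.14%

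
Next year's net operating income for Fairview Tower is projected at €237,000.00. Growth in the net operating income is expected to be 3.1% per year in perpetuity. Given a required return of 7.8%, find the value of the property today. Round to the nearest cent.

€5042553.19

Growing perpetuity: P = D₁ / (r − g) = €237,000.0000 / (0.078 − 0.031) = €5,042,553.19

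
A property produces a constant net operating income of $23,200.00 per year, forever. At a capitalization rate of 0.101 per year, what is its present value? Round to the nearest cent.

Level perpetuity: PV = C / r = $23,200.00 / 0.101 = $229,702.97

$229702.97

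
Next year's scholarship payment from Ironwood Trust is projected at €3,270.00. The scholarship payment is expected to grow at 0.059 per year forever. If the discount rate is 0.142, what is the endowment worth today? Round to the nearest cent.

Growing perpetuity: P = D₁ / (r − g) = €3,270.0000 / (0.142 − 0.059) = €39,397.59

€39397.59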